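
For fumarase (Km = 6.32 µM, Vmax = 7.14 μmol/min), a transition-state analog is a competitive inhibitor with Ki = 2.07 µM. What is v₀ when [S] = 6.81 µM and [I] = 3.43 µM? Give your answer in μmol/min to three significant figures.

α = 1 + [I]/Ki = 1 + 3.43/2.07 = 2.657.
For a competitive inhibitor, Vmax is unchanged and the apparent Km becomes α·Km: Km,app = 16.8 µM, Vmax,app = 7.14 μmol/min.
v = Vmax,app·[S]/(Km,app + [S]) = 7.14 × 6.81/(16.8 + 6.81) = 2.06 μmol/min.

2.06 μmol/min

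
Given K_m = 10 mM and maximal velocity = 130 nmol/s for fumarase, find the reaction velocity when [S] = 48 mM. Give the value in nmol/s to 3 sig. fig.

[S]/(Km+[S]) = 48/58.00 = 0.8276, the fractional saturation.
v = 0.8276 × Vmax = 0.8276 × 130 = 108 nmol/s.

108 nmol/s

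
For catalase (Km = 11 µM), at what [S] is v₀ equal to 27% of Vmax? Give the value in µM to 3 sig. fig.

v/Vmax = [S]/(Km+[S]) = 0.27, so [S] = Km·0.27/(1 − 0.27) = 11 × 0.3699.
[S] = 4.07 µM.

4.07 µM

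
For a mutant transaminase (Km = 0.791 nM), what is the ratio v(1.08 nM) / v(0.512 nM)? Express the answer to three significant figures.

1.47

The fractional saturations are [S]/(Km+[S]) = 0.512/1.303 = 0.3929 and 1.08/1.871 = 0.5772.
v₂/v₁ is just their ratio: 0.5772/0.3929 = 1.47.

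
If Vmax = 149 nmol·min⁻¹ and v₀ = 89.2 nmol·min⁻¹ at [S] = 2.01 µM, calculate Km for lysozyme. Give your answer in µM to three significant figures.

v/Vmax = 89.2/149 = 0.5987 = [S]/(Km+[S]).
So Km + [S] = [S]/0.5987 = 3.358 µM, giving Km = 3.358 − 2.01 = 1.35 µM.

1.35 µM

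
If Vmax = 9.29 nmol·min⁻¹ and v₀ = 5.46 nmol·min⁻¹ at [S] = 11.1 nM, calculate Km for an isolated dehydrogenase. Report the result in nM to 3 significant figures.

7.79 nM

From v = Vmax[S]/(Km+[S]), Km = [S](Vmax − v)/v.
Km = 11.1 × (9.29 − 5.46) / 5.46 = 42.51/5.46 = 7.79 nM.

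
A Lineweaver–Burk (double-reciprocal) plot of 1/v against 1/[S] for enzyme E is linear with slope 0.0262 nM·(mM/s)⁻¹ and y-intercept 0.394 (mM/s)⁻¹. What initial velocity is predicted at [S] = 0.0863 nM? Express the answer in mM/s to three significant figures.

The y-intercept is 1/Vmax, so Vmax = 1/0.394 = 2.54 mM/s.
The slope is Km/Vmax, so Km = 0.0262 × 2.54 = 0.0665 nM.
Then v = 2.54 × 0.0863/(0.0665 + 0.0863) = 1.43 mM/s.

1.43 mM/s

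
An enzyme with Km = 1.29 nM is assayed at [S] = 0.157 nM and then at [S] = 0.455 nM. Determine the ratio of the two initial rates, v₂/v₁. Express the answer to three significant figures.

2.40

The fractional saturations are [S]/(Km+[S]) = 0.157/1.447 = 0.1085 and 0.455/1.745 = 0.2607.
v₂/v₁ is just their ratio: 0.2607/0.1085 = 2.40.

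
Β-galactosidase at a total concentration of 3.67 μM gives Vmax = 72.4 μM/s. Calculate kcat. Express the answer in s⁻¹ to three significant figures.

kcat = Vmax/[E]total = 72.4 μM/s / 3.67 μM = 19.7 s⁻¹.

19.7 s⁻¹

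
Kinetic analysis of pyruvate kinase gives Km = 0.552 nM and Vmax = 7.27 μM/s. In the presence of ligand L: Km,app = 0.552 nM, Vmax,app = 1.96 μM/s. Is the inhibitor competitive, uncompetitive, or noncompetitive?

noncompetitive

Vmax decreases (7.27 → 1.96 μM/s) while Km is unchanged — pure noncompetitive inhibition.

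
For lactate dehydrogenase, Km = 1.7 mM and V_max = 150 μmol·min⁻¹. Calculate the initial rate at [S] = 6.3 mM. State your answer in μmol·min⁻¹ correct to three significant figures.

v = Vmax·[S]/(Km + [S]) = 150 × 6.3 / (1.7 + 6.3)
  = 945.0 / 8.000 = 118 μmol·min⁻¹.

118 μmol·min⁻¹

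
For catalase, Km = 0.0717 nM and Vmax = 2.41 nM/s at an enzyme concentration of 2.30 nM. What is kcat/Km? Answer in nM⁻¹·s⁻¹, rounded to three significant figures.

14.6 nM⁻¹·s⁻¹

kcat = Vmax/[E]total = 2.41/2.30 = 1.05 s⁻¹.
kcat/Km = 1.05/0.0717 = 14.6 nM⁻¹·s⁻¹.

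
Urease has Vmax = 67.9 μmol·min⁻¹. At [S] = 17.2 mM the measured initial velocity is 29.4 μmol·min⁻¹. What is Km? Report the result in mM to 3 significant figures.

22.5 mM

From v = Vmax[S]/(Km+[S]), Km = [S](Vmax − v)/v.
Km = 17.2 × (67.9 − 29.4) / 29.4 = 662.2/29.4 = 22.5 mM.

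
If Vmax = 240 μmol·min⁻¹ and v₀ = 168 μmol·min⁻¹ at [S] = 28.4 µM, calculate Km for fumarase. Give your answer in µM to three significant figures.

v/Vmax = 168/240 = 0.7000 = [S]/(Km+[S]).
So Km + [S] = [S]/0.7000 = 40.57 µM, giving Km = 40.57 − 28.4 = 12.2 µM.

12.2 µM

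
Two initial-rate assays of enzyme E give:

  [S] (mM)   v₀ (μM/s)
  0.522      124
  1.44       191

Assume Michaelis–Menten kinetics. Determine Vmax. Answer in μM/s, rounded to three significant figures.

In reciprocal form, 1/v = (Km/Vmax)·(1/[S]) + 1/Vmax. The two points give (1/[S], 1/v) = (1.916, 0.008065) and (0.6944, 0.005236).
Slope = (0.008065 − 0.005236)/(1.916 − 0.6944) = 0.002316; intercept = 0.008065 − 0.002316×1.916 = 0.003627.
Vmax = 1/intercept = 276 μM/s; Km = slope × Vmax = 0.002316 × 276 = 0.639 mM.

276 μM/s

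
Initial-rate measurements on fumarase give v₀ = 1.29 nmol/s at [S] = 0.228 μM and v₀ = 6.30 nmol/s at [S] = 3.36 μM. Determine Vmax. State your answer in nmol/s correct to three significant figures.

From v = Vmax[S]/(Km+[S]), each point gives Vmax = v(Km+[S])/[S].
Equating: 1.29(Km+0.228)/0.228 = 6.30(Km+3.36)/3.36.
5.658·Km + 1.29 = 1.875·Km + 6.30, so (5.658 − 1.875)·Km = 6.30 − 1.29.
Km = 5.010/3.783 = 1.32 μM; then Vmax = 1.29(1.32+0.228)/0.228 = 8.78 nmol/s.

8.78 nmol/s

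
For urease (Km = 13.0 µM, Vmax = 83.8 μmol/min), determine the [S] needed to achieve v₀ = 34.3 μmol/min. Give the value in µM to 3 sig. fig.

9.01 µM

Rearranging v = Vmax[S]/(Km+[S]) gives [S] = Km·v/(Vmax − v).
[S] = 13.0 × 34.3 / (83.8 − 34.3) = 445.9/49.50 = 9.01 µM.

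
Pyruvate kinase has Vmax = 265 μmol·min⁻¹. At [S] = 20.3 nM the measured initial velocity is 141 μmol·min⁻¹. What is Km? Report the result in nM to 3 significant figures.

17.9 nM

v/Vmax = 141/265 = 0.5321 = [S]/(Km+[S]).
So Km + [S] = [S]/0.5321 = 38.15 nM, giving Km = 38.15 − 20.3 = 17.9 nM.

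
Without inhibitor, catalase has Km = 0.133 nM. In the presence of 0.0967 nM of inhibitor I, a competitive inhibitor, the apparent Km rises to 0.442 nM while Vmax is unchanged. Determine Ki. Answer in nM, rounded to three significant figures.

Competitive: Km,app = α·Km with α = 1 + [I]/Ki.
α = Km,app/Km = 0.442/0.133 = 3.323.
Ki = [I]/(α − 1) = 0.0967/2.323 = 0.0416 nM.

0.0416 nM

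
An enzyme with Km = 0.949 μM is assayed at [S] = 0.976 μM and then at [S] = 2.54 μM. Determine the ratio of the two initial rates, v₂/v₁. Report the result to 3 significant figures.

1.44

The fractional saturations are [S]/(Km+[S]) = 0.976/1.925 = 0.5070 and 2.54/3.489 = 0.7280.
v₂/v₁ is just their ratio: 0.7280/0.5070 = 1.44.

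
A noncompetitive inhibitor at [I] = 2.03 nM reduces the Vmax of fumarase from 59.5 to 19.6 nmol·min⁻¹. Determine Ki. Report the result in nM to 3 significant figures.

0.997 nM

Noncompetitive: Vmax,app = Vmax/α with α = 1 + [I]/Ki.
α = Vmax/Vmax,app = 59.5/19.6 = 3.036.
Since α = 1 + [I]/Ki, [I]/Ki = 3.036 − 1 = 2.036 and Ki = 2.03/2.036 = 0.997 nM.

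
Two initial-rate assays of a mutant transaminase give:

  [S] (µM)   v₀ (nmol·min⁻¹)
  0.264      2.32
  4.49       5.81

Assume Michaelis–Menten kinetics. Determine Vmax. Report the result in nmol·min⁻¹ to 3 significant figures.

From v = Vmax[S]/(Km+[S]), each point gives Vmax = v(Km+[S])/[S].
Equating: 2.32(Km+0.264)/0.264 = 5.81(Km+4.49)/4.49.
8.788·Km + 2.32 = 1.294·Km + 5.81, so (8.788 − 1.294)·Km = 5.81 − 2.32.
Km = 3.490/7.494 = 0.466 µM; then Vmax = 2.32(0.466+0.264)/0.264 = 6.41 nmol·min⁻¹.

6.41 nmol·min⁻¹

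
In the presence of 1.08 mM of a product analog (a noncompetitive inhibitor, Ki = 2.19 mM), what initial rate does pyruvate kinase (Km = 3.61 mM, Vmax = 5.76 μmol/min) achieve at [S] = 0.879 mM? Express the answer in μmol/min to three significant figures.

α = 1 + [I]/Ki = 1 + 1.08/2.19 = 1.493.
For a noncompetitive inhibitor, Vmax is reduced to Vmax/α while Km is unchanged: Km,app = 3.61 mM, Vmax,app = 3.86 μmol/min.
v = Vmax,app·[S]/(Km,app + [S]) = 3.86 × 0.879/(3.61 + 0.879) = 0.755 μmol/min.

0.755 μmol/min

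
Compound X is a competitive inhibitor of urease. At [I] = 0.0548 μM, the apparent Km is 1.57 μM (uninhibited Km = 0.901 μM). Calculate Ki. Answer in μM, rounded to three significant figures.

0.0738 μM

Competitive: Km,app = α·Km with α = 1 + [I]/Ki.
α = Km,app/Km = 1.57/0.901 = 1.743.
Ki = [I]/(α − 1) = 0.0548/0.7425 = 0.0738 μM.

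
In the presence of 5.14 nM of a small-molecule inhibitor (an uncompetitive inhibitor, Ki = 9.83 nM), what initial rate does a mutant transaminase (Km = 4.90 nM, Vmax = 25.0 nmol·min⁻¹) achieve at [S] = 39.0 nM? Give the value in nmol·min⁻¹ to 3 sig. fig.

α = 1 + [I]/Ki = 1 + 5.14/9.83 = 1.523.
For an uncompetitive inhibitor, both parameters are divided by α, giving Vmax/α and Km/α: Km,app = 3.22 nM, Vmax,app = 16.4 nmol·min⁻¹.
v = Vmax,app·[S]/(Km,app + [S]) = 16.4 × 39.0/(3.22 + 39.0) = 15.2 nmol·min⁻¹.

15.2 nmol·min⁻¹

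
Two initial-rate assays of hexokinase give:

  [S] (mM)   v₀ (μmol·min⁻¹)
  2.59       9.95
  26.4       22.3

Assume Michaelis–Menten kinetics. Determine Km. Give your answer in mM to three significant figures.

4.12 mM

In reciprocal form, 1/v = (Km/Vmax)·(1/[S]) + 1/Vmax. The two points give (1/[S], 1/v) = (0.3861, 0.1005) and (0.03788, 0.04484).
Slope = (0.1005 − 0.04484)/(0.3861 − 0.03788) = 0.1598; intercept = 0.1005 − 0.1598×0.3861 = 0.03879.
Vmax = 1/intercept = 25.8 μmol·min⁻¹; Km = slope × Vmax = 0.1598 × 25.8 = 4.12 mM.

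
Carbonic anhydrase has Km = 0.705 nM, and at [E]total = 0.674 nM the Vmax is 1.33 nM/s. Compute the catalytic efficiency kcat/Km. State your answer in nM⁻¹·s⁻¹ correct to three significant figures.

2.80 nM⁻¹·s⁻¹

kcat = Vmax/[E]total = 1.33/0.674 = 1.97 s⁻¹.
kcat/Km = 1.97/0.705 = 2.80 nM⁻¹·s⁻¹.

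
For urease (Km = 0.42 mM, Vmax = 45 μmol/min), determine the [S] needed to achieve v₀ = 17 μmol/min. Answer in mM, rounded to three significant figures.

The required fractional saturation is v/Vmax = 17/45 = 0.3778.
Then [S]/(Km+[S]) = 0.3778 ⇒ [S] = 0.42 × 0.3778/(1 − 0.3778) = 0.255 mM.

0.255 mM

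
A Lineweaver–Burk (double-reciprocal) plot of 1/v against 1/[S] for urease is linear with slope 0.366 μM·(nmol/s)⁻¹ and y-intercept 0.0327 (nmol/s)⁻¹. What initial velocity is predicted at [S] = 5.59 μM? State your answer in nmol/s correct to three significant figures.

10.2 nmol/s

The y-intercept is 1/Vmax, so Vmax = 1/0.0327 = 30.6 nmol/s.
The slope is Km/Vmax, so Km = 0.366 × 30.6 = 11.2 μM.
Then v = 30.6 × 5.59/(11.2 + 5.59) = 10.2 nmol/s.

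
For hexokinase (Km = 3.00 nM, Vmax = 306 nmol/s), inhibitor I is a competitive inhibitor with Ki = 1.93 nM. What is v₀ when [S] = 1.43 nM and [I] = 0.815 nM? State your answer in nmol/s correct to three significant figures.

76.8 nmol/s

α = 1 + [I]/Ki = 1 + 0.815/1.93 = 1.422.
For a competitive inhibitor, Vmax is unchanged and the apparent Km becomes α·Km: Km,app = 4.27 nM, Vmax,app = 306 nmol/s.
v = Vmax,app·[S]/(Km,app + [S]) = 306 × 1.43/(4.27 + 1.43) = 76.8 nmol/s.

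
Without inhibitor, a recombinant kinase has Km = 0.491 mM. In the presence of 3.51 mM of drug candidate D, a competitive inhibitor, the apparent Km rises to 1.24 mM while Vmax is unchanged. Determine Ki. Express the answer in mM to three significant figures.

Competitive: Km,app = α·Km with α = 1 + [I]/Ki.
α = Km,app/Km = 1.24/0.491 = 2.525.
Ki = [I]/(α − 1) = 3.51/1.525 = 2.30 mM.

2.30 mM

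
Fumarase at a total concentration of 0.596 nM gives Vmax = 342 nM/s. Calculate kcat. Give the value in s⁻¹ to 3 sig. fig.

574 s⁻¹

kcat = Vmax/[E]total = 342 nM/s / 0.596 nM = 574 s⁻¹.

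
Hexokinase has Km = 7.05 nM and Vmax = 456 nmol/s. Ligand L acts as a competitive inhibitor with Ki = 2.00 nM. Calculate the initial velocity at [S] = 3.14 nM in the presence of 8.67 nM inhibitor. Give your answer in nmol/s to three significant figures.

35.1 nmol/s

α = 1 + [I]/Ki = 1 + 8.67/2.00 = 5.335.
For a competitive inhibitor, Vmax is unchanged and the apparent Km becomes α·Km: Km,app = 37.6 nM, Vmax,app = 456 nmol/s.
v = Vmax,app·[S]/(Km,app + [S]) = 456 × 3.14/(37.6 + 3.14) = 35.1 nmol/s.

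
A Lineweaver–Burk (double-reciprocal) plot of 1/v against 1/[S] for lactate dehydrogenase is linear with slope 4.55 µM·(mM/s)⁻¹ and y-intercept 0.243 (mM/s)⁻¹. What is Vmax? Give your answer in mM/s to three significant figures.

The y-intercept of a Lineweaver–Burk plot equals 1/Vmax, so Vmax = 1/0.243 = 4.12 mM/s.

4.12 mM/s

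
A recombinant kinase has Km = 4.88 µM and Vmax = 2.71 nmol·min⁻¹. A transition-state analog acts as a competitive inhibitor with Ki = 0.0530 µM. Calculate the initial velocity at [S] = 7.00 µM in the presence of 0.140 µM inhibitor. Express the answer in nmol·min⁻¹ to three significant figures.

0.766 nmol·min⁻¹

α = 1 + [I]/Ki = 1 + 0.140/0.0530 = 3.642.
For a competitive inhibitor, Vmax is unchanged and the apparent Km becomes α·Km: Km,app = 17.8 µM, Vmax,app = 2.71 nmol·min⁻¹.
v = Vmax,app·[S]/(Km,app + [S]) = 2.71 × 7.00/(17.8 + 7.00) = 0.766 nmol·min⁻¹.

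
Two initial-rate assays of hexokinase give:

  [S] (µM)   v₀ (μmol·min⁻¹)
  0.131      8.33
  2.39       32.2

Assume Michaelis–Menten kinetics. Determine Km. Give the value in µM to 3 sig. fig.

From v = Vmax[S]/(Km+[S]), each point gives Vmax = v(Km+[S])/[S].
Equating: 8.33(Km+0.131)/0.131 = 32.2(Km+2.39)/2.39.
63.59·Km + 8.33 = 13.47·Km + 32.2, so (63.59 − 13.47)·Km = 32.2 − 8.33.
Km = 23.87/50.11 = 0.476 µM; then Vmax = 8.33(0.476+0.131)/0.131 = 38.6 μmol·min⁻¹.

0.476 µM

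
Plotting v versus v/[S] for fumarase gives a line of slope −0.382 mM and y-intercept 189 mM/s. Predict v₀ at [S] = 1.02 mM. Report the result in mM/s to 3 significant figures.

138 mM/s

In the Eadie–Hofstee form v = Vmax − Km·(v/[S]), the slope is −Km and the intercept is Vmax, so Km = 0.382 mM and Vmax = 189 mM/s.
v = 189 × 1.02/(0.382 + 1.02) = 138 mM/s.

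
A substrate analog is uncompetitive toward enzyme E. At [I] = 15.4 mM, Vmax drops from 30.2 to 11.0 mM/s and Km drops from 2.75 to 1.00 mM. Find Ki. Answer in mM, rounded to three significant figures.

8.82 mM

Uncompetitive: Vmax,app = Vmax/α (and Km,app = Km/α) with α = 1 + [I]/Ki.
α = Vmax/Vmax,app = 30.2/11.0 = 2.745.
Since α = 1 + [I]/Ki, [I]/Ki = 2.745 − 1 = 1.745 and Ki = 15.4/1.745 = 8.82 mM.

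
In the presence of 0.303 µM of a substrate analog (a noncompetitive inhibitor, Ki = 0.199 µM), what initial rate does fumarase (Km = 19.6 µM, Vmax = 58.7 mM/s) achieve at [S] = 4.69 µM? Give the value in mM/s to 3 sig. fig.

4.49 mM/s

With α = 1 + [I]/Ki = 1 + 0.303/0.199 = 2.523, the noncompetitive rate law is v = (Vmax/α)·[S] / (Km + [S]).
v = (58.7/2.523)×4.69 / (19.6 + 4.69) = 109.1/24.29 = 4.49 mM/s.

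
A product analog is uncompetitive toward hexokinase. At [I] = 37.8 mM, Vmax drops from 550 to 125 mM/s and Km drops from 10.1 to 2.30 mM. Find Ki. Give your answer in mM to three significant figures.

Uncompetitive: Vmax,app = Vmax/α (and Km,app = Km/α) with α = 1 + [I]/Ki.
α = Vmax/Vmax,app = 550/125 = 4.400.
Since α = 1 + [I]/Ki, [I]/Ki = 4.400 − 1 = 3.400 and Ki = 37.8/3.400 = 11.1 mM.

11.1 mM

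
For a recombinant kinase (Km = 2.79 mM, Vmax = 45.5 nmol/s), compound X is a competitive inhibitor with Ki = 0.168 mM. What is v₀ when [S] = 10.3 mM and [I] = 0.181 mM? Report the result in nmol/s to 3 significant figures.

α = 1 + [I]/Ki = 1 + 0.181/0.168 = 2.077.
For a competitive inhibitor, Vmax is unchanged and the apparent Km becomes α·Km: Km,app = 5.80 mM, Vmax,app = 45.5 nmol/s.
v = Vmax,app·[S]/(Km,app + [S]) = 45.5 × 10.3/(5.80 + 10.3) = 29.1 nmol/s.

29.1 nmol/s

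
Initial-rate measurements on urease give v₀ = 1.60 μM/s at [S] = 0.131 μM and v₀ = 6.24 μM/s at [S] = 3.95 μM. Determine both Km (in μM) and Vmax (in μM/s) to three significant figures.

Km = 0.436 μM; Vmax = 6.93 μM/s

From v = Vmax[S]/(Km+[S]), each point gives Vmax = v(Km+[S])/[S].
Equating: 1.60(Km+0.131)/0.131 = 6.24(Km+3.95)/3.95.
12.21·Km + 1.60 = 1.580·Km + 6.24, so (12.21 − 1.580)·Km = 6.24 − 1.60.
Km = 4.640/10.63 = 0.436 μM; then Vmax = 1.60(0.436+0.131)/0.131 = 6.93 μM/s.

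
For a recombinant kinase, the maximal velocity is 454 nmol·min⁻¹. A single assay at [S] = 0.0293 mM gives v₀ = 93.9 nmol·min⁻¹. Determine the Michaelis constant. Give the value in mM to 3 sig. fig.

v/Vmax = 93.9/454 = 0.2068 = [S]/(Km+[S]).
So Km + [S] = [S]/0.2068 = 0.1417 mM, giving Km = 0.1417 − 0.0293 = 0.112 mM.

0.112 mM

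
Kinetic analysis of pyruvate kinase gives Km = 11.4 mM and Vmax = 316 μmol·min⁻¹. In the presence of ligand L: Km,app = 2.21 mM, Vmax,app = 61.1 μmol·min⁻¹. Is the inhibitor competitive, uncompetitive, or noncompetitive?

Both Km and Vmax decrease by the same factor (~5.17-fold) — characteristic of uncompetitive inhibition.

uncompetitive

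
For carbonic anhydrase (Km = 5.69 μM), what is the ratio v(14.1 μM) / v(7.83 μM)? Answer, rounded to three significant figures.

Since Vmax cancels, v₂/v₁ = [S]₂(Km+[S]₁) / [S]₁(Km+[S]₂).
= 14.1×(5.69+7.83) / (7.83×(5.69+14.1)) = 190.6/155.0 = 1.23.

1.23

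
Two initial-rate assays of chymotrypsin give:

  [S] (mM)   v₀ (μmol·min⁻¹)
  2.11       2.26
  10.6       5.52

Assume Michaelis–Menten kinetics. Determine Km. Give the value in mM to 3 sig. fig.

5.92 mM

In reciprocal form, 1/v = (Km/Vmax)·(1/[S]) + 1/Vmax. The two points give (1/[S], 1/v) = (0.4739, 0.4425) and (0.09434, 0.1812).
Slope = (0.4425 − 0.1812)/(0.4739 − 0.09434) = 0.6884; intercept = 0.4425 − 0.6884×0.4739 = 0.1162.
Vmax = 1/intercept = 8.60 μmol·min⁻¹; Km = slope × Vmax = 0.6884 × 8.60 = 5.92 mM.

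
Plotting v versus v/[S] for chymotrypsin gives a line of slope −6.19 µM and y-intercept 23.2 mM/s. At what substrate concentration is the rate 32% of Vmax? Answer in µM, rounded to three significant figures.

2.91 µM

The Eadie–Hofstee slope gives Km = 6.19 µM (slope = −Km).
v/Vmax = [S]/(Km+[S]) = 0.32 ⇒ [S] = Km·0.32/(1−0.32) = 6.19 × 0.4706 = 2.91 µM.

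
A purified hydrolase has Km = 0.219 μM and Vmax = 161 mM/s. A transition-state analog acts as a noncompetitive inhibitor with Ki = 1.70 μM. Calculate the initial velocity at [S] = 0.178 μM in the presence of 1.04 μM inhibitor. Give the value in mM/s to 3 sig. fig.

With α = 1 + [I]/Ki = 1 + 1.04/1.70 = 1.612, the noncompetitive rate law is v = (Vmax/α)·[S] / (Km + [S]).
v = (161/1.612)×0.178 / (0.219 + 0.178) = 17.78/0.3970 = 44.8 mM/s.

44.8 mM/s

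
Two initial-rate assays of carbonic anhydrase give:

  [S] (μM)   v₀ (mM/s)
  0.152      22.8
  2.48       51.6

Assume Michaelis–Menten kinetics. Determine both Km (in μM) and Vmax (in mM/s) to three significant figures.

From v = Vmax[S]/(Km+[S]), each point gives Vmax = v(Km+[S])/[S].
Equating: 22.8(Km+0.152)/0.152 = 51.6(Km+2.48)/2.48.
150.0·Km + 22.8 = 20.81·Km + 51.6, so (150.0 − 20.81)·Km = 51.6 − 22.8.
Km = 28.80/129.2 = 0.223 μM; then Vmax = 22.8(0.223+0.152)/0.152 = 56.2 mM/s.

Km = 0.223 μM; Vmax = 56.2 mM/s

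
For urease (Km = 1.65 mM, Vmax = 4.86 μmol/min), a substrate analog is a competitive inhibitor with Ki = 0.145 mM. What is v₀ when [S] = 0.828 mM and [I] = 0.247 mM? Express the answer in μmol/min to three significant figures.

α = 1 + [I]/Ki = 1 + 0.247/0.145 = 2.703.
For a competitive inhibitor, Vmax is unchanged and the apparent Km becomes α·Km: Km,app = 4.46 mM, Vmax,app = 4.86 μmol/min.
v = Vmax,app·[S]/(Km,app + [S]) = 4.86 × 0.828/(4.46 + 0.828) = 0.761 μmol/min.

0.761 μmol/min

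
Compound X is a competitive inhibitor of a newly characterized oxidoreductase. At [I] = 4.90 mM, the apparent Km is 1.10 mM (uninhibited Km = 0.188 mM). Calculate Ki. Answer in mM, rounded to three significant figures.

1.01 mM

Competitive: Km,app = α·Km with α = 1 + [I]/Ki.
α = Km,app/Km = 1.10/0.188 = 5.851.
Since α = 1 + [I]/Ki, [I]/Ki = 5.851 − 1 = 4.851 and Ki = 4.90/4.851 = 1.01 mM.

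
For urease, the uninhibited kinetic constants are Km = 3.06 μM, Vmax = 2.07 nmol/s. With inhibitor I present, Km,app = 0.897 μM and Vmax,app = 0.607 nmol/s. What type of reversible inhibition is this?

Both Km and Vmax decrease by the same factor (~3.41-fold) — characteristic of uncompetitive inhibition.

uncompetitive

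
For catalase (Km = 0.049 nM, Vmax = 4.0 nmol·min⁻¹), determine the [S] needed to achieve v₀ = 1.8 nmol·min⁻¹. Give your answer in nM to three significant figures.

0.0401 nM

Rearranging v = Vmax[S]/(Km+[S]) gives [S] = Km·v/(Vmax − v).
[S] = 0.049 × 1.8 / (4.0 − 1.8) = 0.08820/2.200 = 0.0401 nM.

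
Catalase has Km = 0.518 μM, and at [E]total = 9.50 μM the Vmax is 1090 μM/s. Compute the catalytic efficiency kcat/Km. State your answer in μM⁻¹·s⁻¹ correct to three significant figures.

kcat = Vmax/[E]total = 1090/9.50 = 115 s⁻¹.
kcat/Km = 115/0.518 = 221 μM⁻¹·s⁻¹.

221 μM⁻¹·s⁻¹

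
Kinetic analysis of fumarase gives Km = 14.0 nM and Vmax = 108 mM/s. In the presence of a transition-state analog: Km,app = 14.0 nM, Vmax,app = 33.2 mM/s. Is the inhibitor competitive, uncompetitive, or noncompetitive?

Vmax decreases (108 → 33.2 mM/s) while Km is unchanged — pure noncompetitive inhibition.

noncompetitive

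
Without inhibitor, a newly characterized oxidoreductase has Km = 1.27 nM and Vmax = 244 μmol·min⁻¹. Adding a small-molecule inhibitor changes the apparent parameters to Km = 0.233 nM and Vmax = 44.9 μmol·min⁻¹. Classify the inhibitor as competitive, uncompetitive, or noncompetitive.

Both Km and Vmax decrease by the same factor (~5.44-fold) — characteristic of uncompetitive inhibition.

uncompetitive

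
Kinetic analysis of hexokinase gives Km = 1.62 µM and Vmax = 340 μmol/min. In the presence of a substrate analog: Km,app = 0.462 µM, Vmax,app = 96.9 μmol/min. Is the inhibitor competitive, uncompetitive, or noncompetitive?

Both Km and Vmax decrease by the same factor (~3.51-fold) — characteristic of uncompetitive inhibition.

uncompetitive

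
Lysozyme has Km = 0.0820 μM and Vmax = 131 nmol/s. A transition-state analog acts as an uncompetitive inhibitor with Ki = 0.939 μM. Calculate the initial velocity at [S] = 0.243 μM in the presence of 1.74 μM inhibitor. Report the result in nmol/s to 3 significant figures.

41.1 nmol/s

α = 1 + [I]/Ki = 1 + 1.74/0.939 = 2.853.
For an uncompetitive inhibitor, both parameters are divided by α, giving Vmax/α and Km/α: Km,app = 0.0287 μM, Vmax,app = 45.9 nmol/s.
v = Vmax,app·[S]/(Km,app + [S]) = 45.9 × 0.243/(0.0287 + 0.243) = 41.1 nmol/s.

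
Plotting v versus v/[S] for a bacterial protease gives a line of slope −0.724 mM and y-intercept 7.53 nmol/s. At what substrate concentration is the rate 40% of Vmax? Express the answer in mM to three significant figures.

The Eadie–Hofstee slope gives Km = 0.724 mM (slope = −Km).
v/Vmax = [S]/(Km+[S]) = 0.4 ⇒ [S] = Km·0.4/(1−0.4) = 0.724 × 0.6667 = 0.483 mM.

0.483 mM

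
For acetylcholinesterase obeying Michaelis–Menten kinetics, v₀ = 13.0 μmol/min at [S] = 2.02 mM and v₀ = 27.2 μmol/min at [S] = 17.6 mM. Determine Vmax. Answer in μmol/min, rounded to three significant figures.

In reciprocal form, 1/v = (Km/Vmax)·(1/[S]) + 1/Vmax. The two points give (1/[S], 1/v) = (0.4950, 0.07692) and (0.05682, 0.03676).
Slope = (0.07692 − 0.03676)/(0.4950 − 0.05682) = 0.09164; intercept = 0.07692 − 0.09164×0.4950 = 0.03156.
Vmax = 1/intercept = 31.7 μmol/min; Km = slope × Vmax = 0.09164 × 31.7 = 2.90 mM.

31.7 μmol/min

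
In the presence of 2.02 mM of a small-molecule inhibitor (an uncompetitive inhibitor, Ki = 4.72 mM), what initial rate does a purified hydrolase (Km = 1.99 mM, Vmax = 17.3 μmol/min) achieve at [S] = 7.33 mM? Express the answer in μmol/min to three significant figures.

10.2 μmol/min

α = 1 + [I]/Ki = 1 + 2.02/4.72 = 1.428.
For an uncompetitive inhibitor, both parameters are divided by α, giving Vmax/α and Km/α: Km,app = 1.39 mM, Vmax,app = 12.1 μmol/min.
v = Vmax,app·[S]/(Km,app + [S]) = 12.1 × 7.33/(1.39 + 7.33) = 10.2 μmol/min.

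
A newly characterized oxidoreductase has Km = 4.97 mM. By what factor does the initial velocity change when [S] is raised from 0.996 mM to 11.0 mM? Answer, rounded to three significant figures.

The fractional saturations are [S]/(Km+[S]) = 0.996/5.966 = 0.1669 and 11.0/15.97 = 0.6888.
v₂/v₁ is just their ratio: 0.6888/0.1669 = 4.13.

4.13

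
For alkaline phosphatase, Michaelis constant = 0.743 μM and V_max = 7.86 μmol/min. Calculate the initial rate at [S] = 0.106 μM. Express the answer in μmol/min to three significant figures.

0.981 μmol/min

[S]/(Km+[S]) = 0.106/0.8490 = 0.1249, the fractional saturation.
v = 0.1249 × Vmax = 0.1249 × 7.86 = 0.981 μmol/min.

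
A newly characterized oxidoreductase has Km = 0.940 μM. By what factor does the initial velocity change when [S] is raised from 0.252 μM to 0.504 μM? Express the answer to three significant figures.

1.65

The fractional saturations are [S]/(Km+[S]) = 0.252/1.192 = 0.2114 and 0.504/1.444 = 0.3490.
v₂/v₁ is just their ratio: 0.3490/0.2114 = 1.65.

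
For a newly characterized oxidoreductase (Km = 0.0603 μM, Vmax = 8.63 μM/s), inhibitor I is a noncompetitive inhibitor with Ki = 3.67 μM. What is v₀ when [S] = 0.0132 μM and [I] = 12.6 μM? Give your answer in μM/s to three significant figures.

α = 1 + [I]/Ki = 1 + 12.6/3.67 = 4.433.
For a noncompetitive inhibitor, Vmax is reduced to Vmax/α while Km is unchanged: Km,app = 0.0603 μM, Vmax,app = 1.95 μM/s.
v = Vmax,app·[S]/(Km,app + [S]) = 1.95 × 0.0132/(0.0603 + 0.0132) = 0.350 μM/s.

0.350 μM/s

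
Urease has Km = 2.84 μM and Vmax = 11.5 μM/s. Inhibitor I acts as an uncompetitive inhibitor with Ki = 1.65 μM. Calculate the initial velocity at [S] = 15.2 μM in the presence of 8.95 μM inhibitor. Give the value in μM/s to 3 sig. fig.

α = 1 + [I]/Ki = 1 + 8.95/1.65 = 6.424.
For an uncompetitive inhibitor, both parameters are divided by α, giving Vmax/α and Km/α: Km,app = 0.442 μM, Vmax,app = 1.79 μM/s.
v = Vmax,app·[S]/(Km,app + [S]) = 1.79 × 15.2/(0.442 + 15.2) = 1.74 μM/s.

1.74 μM/s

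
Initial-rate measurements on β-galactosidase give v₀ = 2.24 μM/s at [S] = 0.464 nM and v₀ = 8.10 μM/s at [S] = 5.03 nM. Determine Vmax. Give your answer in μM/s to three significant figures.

11.0 μM/s

In reciprocal form, 1/v = (Km/Vmax)·(1/[S]) + 1/Vmax. The two points give (1/[S], 1/v) = (2.155, 0.4464) and (0.1988, 0.1235).
Slope = (0.4464 − 0.1235)/(2.155 − 0.1988) = 0.1651; intercept = 0.4464 − 0.1651×2.155 = 0.09064.
Vmax = 1/intercept = 11.0 μM/s; Km = slope × Vmax = 0.1651 × 11.0 = 1.82 nM.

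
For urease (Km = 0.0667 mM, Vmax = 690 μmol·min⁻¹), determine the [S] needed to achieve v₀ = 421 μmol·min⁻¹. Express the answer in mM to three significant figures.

The required fractional saturation is v/Vmax = 421/690 = 0.6101.
Then [S]/(Km+[S]) = 0.6101 ⇒ [S] = 0.0667 × 0.6101/(1 − 0.6101) = 0.104 mM.

0.104 mM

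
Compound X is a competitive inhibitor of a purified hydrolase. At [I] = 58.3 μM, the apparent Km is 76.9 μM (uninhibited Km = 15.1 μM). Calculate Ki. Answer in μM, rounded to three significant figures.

Competitive: Km,app = α·Km with α = 1 + [I]/Ki.
α = Km,app/Km = 76.9/15.1 = 5.093.
Since α = 1 + [I]/Ki, [I]/Ki = 5.093 − 1 = 4.093 and Ki = 58.3/4.093 = 14.2 μM.

14.2 μM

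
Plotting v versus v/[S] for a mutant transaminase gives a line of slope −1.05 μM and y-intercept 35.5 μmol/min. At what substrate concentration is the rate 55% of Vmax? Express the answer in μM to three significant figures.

The Eadie–Hofstee slope gives Km = 1.05 μM (slope = −Km).
v/Vmax = [S]/(Km+[S]) = 0.55 ⇒ [S] = Km·0.55/(1−0.55) = 1.05 × 1.222 = 1.28 μM.

1.28 μM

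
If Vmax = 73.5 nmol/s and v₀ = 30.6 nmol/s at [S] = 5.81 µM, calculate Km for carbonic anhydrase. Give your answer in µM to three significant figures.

From v = Vmax[S]/(Km+[S]), Km = [S](Vmax − v)/v.
Km = 5.81 × (73.5 − 30.6) / 30.6 = 249.2/30.6 = 8.15 µM.

8.15 µM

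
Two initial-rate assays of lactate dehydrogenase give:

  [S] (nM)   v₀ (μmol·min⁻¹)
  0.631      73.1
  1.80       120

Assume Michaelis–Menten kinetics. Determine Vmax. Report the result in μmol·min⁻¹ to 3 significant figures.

184 μmol·min⁻¹

From v = Vmax[S]/(Km+[S]), each point gives Vmax = v(Km+[S])/[S].
Equating: 73.1(Km+0.631)/0.631 = 120(Km+1.80)/1.80.
115.8·Km + 73.1 = 66.67·Km + 120, so (115.8 − 66.67)·Km = 120 − 73.1.
Km = 46.90/49.18 = 0.954 nM; then Vmax = 73.1(0.954+0.631)/0.631 = 184 μmol·min⁻¹.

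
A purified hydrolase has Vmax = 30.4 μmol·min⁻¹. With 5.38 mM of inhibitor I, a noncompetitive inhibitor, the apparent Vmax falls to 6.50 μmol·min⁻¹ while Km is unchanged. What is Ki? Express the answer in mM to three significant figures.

Noncompetitive: Vmax,app = Vmax/α with α = 1 + [I]/Ki.
α = Vmax/Vmax,app = 30.4/6.50 = 4.677.
Ki = [I]/(α − 1) = 5.38/3.677 = 1.46 mM.

1.46 mM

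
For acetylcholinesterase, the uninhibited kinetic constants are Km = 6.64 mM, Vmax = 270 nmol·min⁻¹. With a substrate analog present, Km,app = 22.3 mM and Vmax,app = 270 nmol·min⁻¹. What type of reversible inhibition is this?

competitive

Km increases (6.64 → 22.3 mM) while Vmax is unchanged — the hallmark of competitive inhibition.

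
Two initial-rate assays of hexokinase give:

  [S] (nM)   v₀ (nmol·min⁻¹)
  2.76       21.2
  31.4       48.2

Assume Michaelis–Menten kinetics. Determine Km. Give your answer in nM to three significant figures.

From v = Vmax[S]/(Km+[S]), each point gives Vmax = v(Km+[S])/[S].
Equating: 21.2(Km+2.76)/2.76 = 48.2(Km+31.4)/31.4.
7.681·Km + 21.2 = 1.535·Km + 48.2, so (7.681 − 1.535)·Km = 48.2 − 21.2.
Km = 27.00/6.146 = 4.39 nM; then Vmax = 21.2(4.39+2.76)/2.76 = 54.9 nmol·min⁻¹.

4.39 nM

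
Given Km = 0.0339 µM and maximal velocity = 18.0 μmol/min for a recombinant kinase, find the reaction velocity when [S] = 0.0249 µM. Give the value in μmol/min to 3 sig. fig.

7.62 μmol/min

v = Vmax·[S]/(Km + [S]) = 18.0 × 0.0249 / (0.0339 + 0.0249)
  = 0.4482 / 0.05880 = 7.62 μmol/min.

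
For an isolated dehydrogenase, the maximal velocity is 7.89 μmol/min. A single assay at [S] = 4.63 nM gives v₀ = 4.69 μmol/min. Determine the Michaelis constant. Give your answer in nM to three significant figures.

3.16 nM

From v = Vmax[S]/(Km+[S]), Km = [S](Vmax − v)/v.
Km = 4.63 × (7.89 − 4.69) / 4.69 = 14.82/4.69 = 3.16 nM.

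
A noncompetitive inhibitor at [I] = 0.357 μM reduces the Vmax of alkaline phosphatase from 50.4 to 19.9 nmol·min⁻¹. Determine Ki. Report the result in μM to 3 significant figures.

0.233 μM

Noncompetitive: Vmax,app = Vmax/α with α = 1 + [I]/Ki.
α = Vmax/Vmax,app = 50.4/19.9 = 2.533.
Ki = [I]/(α − 1) = 0.357/1.533 = 0.233 μM.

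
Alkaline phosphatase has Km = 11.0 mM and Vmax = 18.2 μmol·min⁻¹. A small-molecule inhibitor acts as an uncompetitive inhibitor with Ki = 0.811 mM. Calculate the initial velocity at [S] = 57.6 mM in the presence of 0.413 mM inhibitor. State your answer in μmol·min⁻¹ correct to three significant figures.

α = 1 + [I]/Ki = 1 + 0.413/0.811 = 1.509.
For an uncompetitive inhibitor, both parameters are divided by α, giving Vmax/α and Km/α: Km,app = 7.29 mM, Vmax,app = 12.1 μmol·min⁻¹.
v = Vmax,app·[S]/(Km,app + [S]) = 12.1 × 57.6/(7.29 + 57.6) = 10.7 μmol·min⁻¹.

10.7 μmol·min⁻¹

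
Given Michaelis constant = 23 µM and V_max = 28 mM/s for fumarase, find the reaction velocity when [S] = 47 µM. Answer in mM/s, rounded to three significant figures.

18.8 mM/s

v = Vmax·[S]/(Km + [S]) = 28 × 47 / (23 + 47)
  = 1316 / 70.00 = 18.8 mM/s.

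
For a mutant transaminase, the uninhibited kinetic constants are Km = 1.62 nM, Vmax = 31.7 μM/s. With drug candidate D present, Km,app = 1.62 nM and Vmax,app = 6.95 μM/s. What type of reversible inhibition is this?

Vmax decreases (31.7 → 6.95 μM/s) while Km is unchanged — pure noncompetitive inhibition.

noncompetitive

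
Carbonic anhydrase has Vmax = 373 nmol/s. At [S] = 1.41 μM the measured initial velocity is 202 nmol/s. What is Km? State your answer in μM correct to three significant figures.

1.19 μM

v/Vmax = 202/373 = 0.5416 = [S]/(Km+[S]).
So Km + [S] = [S]/0.5416 = 2.604 μM, giving Km = 2.604 − 1.41 = 1.19 μM.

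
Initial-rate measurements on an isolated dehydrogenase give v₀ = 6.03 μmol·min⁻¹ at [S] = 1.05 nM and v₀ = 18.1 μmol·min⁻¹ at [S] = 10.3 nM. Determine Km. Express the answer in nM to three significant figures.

In reciprocal form, 1/v = (Km/Vmax)·(1/[S]) + 1/Vmax. The two points give (1/[S], 1/v) = (0.9524, 0.1658) and (0.09709, 0.05525).
Slope = (0.1658 − 0.05525)/(0.9524 − 0.09709) = 0.1293; intercept = 0.1658 − 0.1293×0.9524 = 0.04270.
Vmax = 1/intercept = 23.4 μmol·min⁻¹; Km = slope × Vmax = 0.1293 × 23.4 = 3.03 nM.

3.03 nM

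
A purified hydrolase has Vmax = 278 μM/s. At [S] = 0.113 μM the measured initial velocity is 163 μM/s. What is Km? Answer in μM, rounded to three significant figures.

From v = Vmax[S]/(Km+[S]), Km = [S](Vmax − v)/v.
Km = 0.113 × (278 − 163) / 163 = 13.00/163 = 0.0797 μM.

0.0797 μM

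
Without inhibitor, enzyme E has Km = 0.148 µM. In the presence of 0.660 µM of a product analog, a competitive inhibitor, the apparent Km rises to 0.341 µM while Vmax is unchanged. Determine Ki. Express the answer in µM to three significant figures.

0.506 µM

Competitive: Km,app = α·Km with α = 1 + [I]/Ki.
α = Km,app/Km = 0.341/0.148 = 2.304.
Since α = 1 + [I]/Ki, [I]/Ki = 2.304 − 1 = 1.304 and Ki = 0.660/1.304 = 0.506 µM.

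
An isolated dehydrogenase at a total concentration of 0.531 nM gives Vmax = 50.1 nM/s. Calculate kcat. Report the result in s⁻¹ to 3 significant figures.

94.4 s⁻¹

kcat = Vmax/[E]total = 50.1 nM/s / 0.531 nM = 94.4 s⁻¹.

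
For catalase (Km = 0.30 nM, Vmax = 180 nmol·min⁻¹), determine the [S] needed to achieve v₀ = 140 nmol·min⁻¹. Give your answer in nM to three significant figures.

The required fractional saturation is v/Vmax = 140/180 = 0.7778.
Then [S]/(Km+[S]) = 0.7778 ⇒ [S] = 0.30 × 0.7778/(1 − 0.7778) = 1.05 nM.

1.05 nM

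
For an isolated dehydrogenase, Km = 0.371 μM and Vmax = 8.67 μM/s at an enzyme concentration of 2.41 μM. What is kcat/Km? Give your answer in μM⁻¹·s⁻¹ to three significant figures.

kcat = Vmax/[E]total = 8.67/2.41 = 3.60 s⁻¹.
kcat/Km = 3.60/0.371 = 9.70 μM⁻¹·s⁻¹.

9.70 μM⁻¹·s⁻¹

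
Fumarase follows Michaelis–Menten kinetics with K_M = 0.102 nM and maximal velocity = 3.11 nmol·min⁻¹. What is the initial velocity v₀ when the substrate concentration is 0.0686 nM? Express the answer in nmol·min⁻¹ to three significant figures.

[S]/(Km+[S]) = 0.0686/0.1706 = 0.4021, the fractional saturation.
v = 0.4021 × Vmax = 0.4021 × 3.11 = 1.25 nmol·min⁻¹.

1.25 nmol·min⁻¹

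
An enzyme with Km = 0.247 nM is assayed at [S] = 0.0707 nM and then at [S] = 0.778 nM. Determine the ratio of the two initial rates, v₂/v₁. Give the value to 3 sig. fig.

Since Vmax cancels, v₂/v₁ = [S]₂(Km+[S]₁) / [S]₁(Km+[S]₂).
= 0.778×(0.247+0.0707) / (0.0707×(0.247+0.778)) = 0.2472/0.07247 = 3.41.

3.41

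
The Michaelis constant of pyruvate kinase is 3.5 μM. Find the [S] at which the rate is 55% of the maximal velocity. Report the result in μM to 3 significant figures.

4.28 μM

v/Vmax = [S]/(Km+[S]) = 0.55, so [S] = Km·0.55/(1 − 0.55) = 3.5 × 1.222.
[S] = 4.28 μM.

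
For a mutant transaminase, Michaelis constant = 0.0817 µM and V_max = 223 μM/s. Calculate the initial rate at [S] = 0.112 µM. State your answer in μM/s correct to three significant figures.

129 μM/s

v = Vmax·[S]/(Km + [S]) = 223 × 0.112 / (0.0817 + 0.112)
  = 24.98 / 0.1937 = 129 μM/s.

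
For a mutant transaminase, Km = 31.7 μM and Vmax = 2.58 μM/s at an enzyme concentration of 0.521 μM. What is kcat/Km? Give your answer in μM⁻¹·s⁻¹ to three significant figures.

0.156 μM⁻¹·s⁻¹

kcat = Vmax/[E]total = 2.58/0.521 = 4.95 s⁻¹.
kcat/Km = 4.95/31.7 = 0.156 μM⁻¹·s⁻¹.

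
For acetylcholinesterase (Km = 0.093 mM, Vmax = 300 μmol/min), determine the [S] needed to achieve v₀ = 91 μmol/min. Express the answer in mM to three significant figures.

0.0405 mM

Rearranging v = Vmax[S]/(Km+[S]) gives [S] = Km·v/(Vmax − v).
[S] = 0.093 × 91 / (300 − 91) = 8.463/209.0 = 0.0405 mM.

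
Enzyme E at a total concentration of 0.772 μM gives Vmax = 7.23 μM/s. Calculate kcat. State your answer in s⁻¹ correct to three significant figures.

9.37 s⁻¹

kcat = Vmax/[E]total = 7.23 μM/s / 0.772 μM = 9.37 s⁻¹.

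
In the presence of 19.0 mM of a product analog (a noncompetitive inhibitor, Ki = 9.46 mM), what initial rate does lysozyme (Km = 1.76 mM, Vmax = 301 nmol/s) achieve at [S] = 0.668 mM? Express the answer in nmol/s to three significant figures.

27.5 nmol/s

α = 1 + [I]/Ki = 1 + 19.0/9.46 = 3.008.
For a noncompetitive inhibitor, Vmax is reduced to Vmax/α while Km is unchanged: Km,app = 1.76 mM, Vmax,app = 100 nmol/s.
v = Vmax,app·[S]/(Km,app + [S]) = 100 × 0.668/(1.76 + 0.668) = 27.5 nmol/s.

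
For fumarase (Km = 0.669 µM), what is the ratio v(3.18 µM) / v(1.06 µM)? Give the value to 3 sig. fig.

1.35

The fractional saturations are [S]/(Km+[S]) = 1.06/1.729 = 0.6131 and 3.18/3.849 = 0.8262.
v₂/v₁ is just their ratio: 0.8262/0.6131 = 1.35.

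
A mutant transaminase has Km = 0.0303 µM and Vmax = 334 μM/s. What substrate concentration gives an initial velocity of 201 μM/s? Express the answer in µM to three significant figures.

0.0458 µM

Rearranging v = Vmax[S]/(Km+[S]) gives [S] = Km·v/(Vmax − v).
[S] = 0.0303 × 201 / (334 − 201) = 6.090/133.0 = 0.0458 µM.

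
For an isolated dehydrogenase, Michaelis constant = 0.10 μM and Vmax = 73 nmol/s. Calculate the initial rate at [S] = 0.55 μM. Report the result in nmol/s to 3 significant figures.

[S]/(Km+[S]) = 0.55/0.6500 = 0.8462, the fractional saturation.
v = 0.8462 × Vmax = 0.8462 × 73 = 61.8 nmol/s.

61.8 nmol/s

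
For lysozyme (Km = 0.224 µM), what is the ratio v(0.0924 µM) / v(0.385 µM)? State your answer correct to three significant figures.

0.462

The fractional saturations are [S]/(Km+[S]) = 0.385/0.6090 = 0.6322 and 0.0924/0.3164 = 0.2920.
v₂/v₁ is just their ratio: 0.2920/0.6322 = 0.462.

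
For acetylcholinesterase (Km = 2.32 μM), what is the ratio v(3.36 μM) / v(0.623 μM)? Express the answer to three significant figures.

2.79

The fractional saturations are [S]/(Km+[S]) = 0.623/2.943 = 0.2117 and 3.36/5.680 = 0.5915.
v₂/v₁ is just their ratio: 0.5915/0.2117 = 2.79.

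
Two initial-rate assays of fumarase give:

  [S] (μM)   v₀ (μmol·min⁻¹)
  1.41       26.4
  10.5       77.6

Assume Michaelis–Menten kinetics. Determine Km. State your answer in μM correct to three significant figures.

4.52 μM

From v = Vmax[S]/(Km+[S]), each point gives Vmax = v(Km+[S])/[S].
Equating: 26.4(Km+1.41)/1.41 = 77.6(Km+10.5)/10.5.
18.72·Km + 26.4 = 7.390·Km + 77.6, so (18.72 − 7.390)·Km = 77.6 − 26.4.
Km = 51.20/11.33 = 4.52 μM; then Vmax = 26.4(4.52+1.41)/1.41 = 111 μmol·min⁻¹.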